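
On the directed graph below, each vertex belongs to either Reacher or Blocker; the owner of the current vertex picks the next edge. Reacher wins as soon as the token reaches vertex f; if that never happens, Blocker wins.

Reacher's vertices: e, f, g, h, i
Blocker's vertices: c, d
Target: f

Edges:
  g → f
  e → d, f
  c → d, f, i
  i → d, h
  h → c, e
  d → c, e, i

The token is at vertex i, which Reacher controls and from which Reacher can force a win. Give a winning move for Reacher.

A0 = {f}
A1: add {e, g} — e (Reacher) has e→f; g (Reacher) has g→f.
A2: add {h} — h (Reacher) has h→e.
A3: add {i} — i (Reacher) has i→h.
A4 = A3; e.g. c (Blocker) can still go to d. Fixed point.
From i, successor h is in the attractor (rank 2); the other successor d is not.

h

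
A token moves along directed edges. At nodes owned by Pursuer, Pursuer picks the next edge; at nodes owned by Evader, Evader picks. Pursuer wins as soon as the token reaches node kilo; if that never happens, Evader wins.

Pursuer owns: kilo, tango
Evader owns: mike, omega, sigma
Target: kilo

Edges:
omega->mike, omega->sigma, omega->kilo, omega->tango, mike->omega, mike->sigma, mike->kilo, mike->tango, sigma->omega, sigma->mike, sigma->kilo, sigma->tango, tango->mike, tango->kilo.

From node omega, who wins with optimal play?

Evader

A0 = {kilo}
A1: add {tango} — tango (Pursuer) has tango→kilo.
A2 = A1; e.g. omega (Evader) can still go to mike. Fixed point.
omega never enters the attractor, so Evader can avoid the target forever.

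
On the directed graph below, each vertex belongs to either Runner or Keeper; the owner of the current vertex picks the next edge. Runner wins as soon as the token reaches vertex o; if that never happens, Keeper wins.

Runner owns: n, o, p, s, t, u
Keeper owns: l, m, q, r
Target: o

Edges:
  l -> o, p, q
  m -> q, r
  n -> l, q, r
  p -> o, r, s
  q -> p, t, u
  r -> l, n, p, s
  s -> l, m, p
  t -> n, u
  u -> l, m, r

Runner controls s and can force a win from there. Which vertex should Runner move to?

A0 = {o}
A1: add {p} — p (Runner) has p→o.
A2: add {s} — s (Runner) has s→p.
A3 = A2; e.g. l (Keeper) can still go to q. Fixed point.
From s, successor p is in the attractor (rank 1); the other successors l, m are not.

p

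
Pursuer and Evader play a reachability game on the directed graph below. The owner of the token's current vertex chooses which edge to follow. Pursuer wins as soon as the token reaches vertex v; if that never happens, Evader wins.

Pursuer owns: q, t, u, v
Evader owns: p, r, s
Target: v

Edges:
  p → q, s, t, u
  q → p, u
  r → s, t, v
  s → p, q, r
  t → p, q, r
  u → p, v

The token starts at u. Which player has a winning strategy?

Pursuer

A0 = {v}
A1: add {u} — u (Pursuer) has u→v.
u ∈ A1, so Pursuer can force the target.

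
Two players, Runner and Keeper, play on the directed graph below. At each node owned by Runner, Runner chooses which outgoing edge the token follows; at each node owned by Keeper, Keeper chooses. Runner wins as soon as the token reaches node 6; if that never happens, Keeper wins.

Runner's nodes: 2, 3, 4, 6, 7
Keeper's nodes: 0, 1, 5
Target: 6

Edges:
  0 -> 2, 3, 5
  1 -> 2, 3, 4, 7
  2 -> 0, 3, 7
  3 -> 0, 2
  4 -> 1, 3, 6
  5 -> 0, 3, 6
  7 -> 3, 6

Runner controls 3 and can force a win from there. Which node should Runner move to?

2

A0 = {6}
A1: add {4, 7} — 4 (Runner) has 4→6; 7 (Runner) has 7→6.
A2: add {2} — 2 (Runner) has 2→7.
A3: add {3} — 3 (Runner) has 3→2.
A4: add {1} — 1 (Keeper): all of {2, 3, 4, 7} already in.
A5 = A4; e.g. 0 (Keeper) can still go to 5. Fixed point.
From 3, successor 2 is in the attractor (rank 2); the other successor 0 is not.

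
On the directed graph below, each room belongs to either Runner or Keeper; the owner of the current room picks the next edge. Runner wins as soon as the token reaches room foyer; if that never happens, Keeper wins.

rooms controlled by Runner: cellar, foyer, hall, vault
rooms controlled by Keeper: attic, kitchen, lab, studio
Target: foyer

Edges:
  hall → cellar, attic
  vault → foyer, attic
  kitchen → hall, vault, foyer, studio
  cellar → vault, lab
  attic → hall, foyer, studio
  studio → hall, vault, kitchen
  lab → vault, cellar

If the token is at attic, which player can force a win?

A0 = {foyer}
A1: add {vault} — vault (Runner) has vault→foyer.
A2: add {cellar} — cellar (Runner) has cellar→vault.
A3: add {hall, lab} — hall (Runner) has hall→cellar; lab (Keeper): all of {vault, cellar} already in.
A4 = A3; e.g. kitchen (Keeper) can still go to studio. Fixed point.
attic never enters the attractor, so Keeper can avoid the target forever.

Keeper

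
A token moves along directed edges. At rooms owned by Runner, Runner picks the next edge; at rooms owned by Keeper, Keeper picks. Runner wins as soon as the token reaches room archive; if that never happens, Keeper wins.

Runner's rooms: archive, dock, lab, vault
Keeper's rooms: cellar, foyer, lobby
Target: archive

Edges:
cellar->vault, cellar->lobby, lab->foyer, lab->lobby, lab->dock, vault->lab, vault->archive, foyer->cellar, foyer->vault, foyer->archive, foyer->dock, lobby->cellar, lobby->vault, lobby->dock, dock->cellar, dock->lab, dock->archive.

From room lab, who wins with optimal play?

Runner

A0 = {archive}
A1: add {dock, vault} — vault (Runner) has vault→archive; dock (Runner) has dock→archive.
A2: add {lab} — lab (Runner) has lab→dock.
A3 = A2; e.g. cellar (Keeper) can still go to lobby. Fixed point.
lab ∈ A2, so Runner can force the target.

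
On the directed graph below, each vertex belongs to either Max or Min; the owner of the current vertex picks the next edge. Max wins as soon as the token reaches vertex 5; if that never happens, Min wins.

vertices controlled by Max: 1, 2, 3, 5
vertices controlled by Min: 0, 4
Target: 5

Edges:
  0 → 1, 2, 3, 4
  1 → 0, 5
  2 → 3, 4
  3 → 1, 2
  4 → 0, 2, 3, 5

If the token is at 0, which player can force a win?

A0 = {5}
A1: add {1} — 1 (Max) has 1→5.
A2: add {3} — 3 (Max) has 3→1.
A3: add {2} — 2 (Max) has 2→3.
A4 = A3; e.g. 0 (Min) can still go to 4. Fixed point.
0 never enters the attractor, so Min can avoid the target forever.

Min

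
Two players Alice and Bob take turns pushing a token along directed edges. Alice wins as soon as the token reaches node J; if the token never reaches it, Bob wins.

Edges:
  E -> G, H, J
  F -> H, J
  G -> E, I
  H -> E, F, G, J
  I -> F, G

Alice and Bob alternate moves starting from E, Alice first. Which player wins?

Alice

Track states (vertex, player-to-move).
A0 = {(J,Alice), (J,Bob)}
A1: add {(E,Alice), (F,Alice), (H,Alice)}.
(E,Alice) ∈ A1 ⇒ Alice forces the target.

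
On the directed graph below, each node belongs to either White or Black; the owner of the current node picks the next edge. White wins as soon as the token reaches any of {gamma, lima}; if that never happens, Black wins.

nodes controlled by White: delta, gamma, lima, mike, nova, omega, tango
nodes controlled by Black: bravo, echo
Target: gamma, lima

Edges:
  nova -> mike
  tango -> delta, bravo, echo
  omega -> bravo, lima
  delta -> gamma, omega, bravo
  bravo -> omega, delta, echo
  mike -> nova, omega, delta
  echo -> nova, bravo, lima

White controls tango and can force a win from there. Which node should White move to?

A0 = {gamma, lima}
A1: add {delta, omega} — omega (White) has omega→lima; delta (White) has delta→gamma.
A2: add {mike, tango} — tango (White) has tango→delta; mike (White) has mike→omega.
A3: add {nova} — nova (White) has nova→mike.
A4 = A3; e.g. bravo (Black) can still go to echo. Fixed point.
From tango, successor delta is in the attractor (rank 1); the other successors bravo, echo are not.

delta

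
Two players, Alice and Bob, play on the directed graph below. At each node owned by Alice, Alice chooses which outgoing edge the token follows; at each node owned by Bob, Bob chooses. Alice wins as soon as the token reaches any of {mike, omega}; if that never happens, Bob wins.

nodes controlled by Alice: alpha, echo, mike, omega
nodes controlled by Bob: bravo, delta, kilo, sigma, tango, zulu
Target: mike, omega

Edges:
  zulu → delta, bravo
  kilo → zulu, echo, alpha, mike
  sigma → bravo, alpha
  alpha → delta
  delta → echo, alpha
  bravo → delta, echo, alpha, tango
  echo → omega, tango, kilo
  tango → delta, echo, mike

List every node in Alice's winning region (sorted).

echo, mike, omega

A0 = {mike, omega}
A1: add {echo} — echo (Alice) has echo→omega.
A2 = A1; e.g. delta (Bob) can still go to alpha. Fixed point.
Alice's winning region = {echo, mike, omega}.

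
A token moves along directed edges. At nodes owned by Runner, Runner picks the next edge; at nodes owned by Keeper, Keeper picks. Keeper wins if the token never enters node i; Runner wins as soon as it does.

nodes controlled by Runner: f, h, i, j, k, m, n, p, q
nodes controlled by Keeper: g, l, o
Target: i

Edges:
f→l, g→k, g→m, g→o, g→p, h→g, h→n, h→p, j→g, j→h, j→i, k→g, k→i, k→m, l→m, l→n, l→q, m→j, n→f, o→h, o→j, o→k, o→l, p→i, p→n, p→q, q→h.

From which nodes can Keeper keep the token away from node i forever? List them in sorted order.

A0 = {i}
A1: add {j, k, p} — j (Runner) has j→i; k (Runner) has k→i; p (Runner) has p→i.
A2: add {h, m} — h (Runner) has h→p; m (Runner) has m→j.
A3: add {q} — q (Runner) has q→h.
A4 = A3; e.g. f (Runner) has no edge into A3. Fixed point.
Runner's attractor = {h, i, j, k, m, p, q}; Keeper avoids the target exactly from the complement.

f, g, l, n, o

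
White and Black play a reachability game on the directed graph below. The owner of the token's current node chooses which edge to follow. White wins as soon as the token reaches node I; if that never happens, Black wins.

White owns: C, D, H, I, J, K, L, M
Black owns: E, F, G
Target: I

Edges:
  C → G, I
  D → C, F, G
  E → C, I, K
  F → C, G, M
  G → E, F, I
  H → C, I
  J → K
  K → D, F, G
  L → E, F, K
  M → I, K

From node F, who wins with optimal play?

A0 = {I}
A1: add {C, H, M} — C (White) has C→I; H (White) has H→I; M (White) has M→I.
A2: add {D} — D (White) has D→C.
A3: add {K} — K (White) has K→D.
A4: add {E, J, L} — E (Black): all of {C, I, K} already in; J (White) has J→K; L (White) has L→K.
A5 = A4; e.g. F (Black) can still go to G. Fixed point.
F never enters the attractor, so Black can avoid the target forever.

Black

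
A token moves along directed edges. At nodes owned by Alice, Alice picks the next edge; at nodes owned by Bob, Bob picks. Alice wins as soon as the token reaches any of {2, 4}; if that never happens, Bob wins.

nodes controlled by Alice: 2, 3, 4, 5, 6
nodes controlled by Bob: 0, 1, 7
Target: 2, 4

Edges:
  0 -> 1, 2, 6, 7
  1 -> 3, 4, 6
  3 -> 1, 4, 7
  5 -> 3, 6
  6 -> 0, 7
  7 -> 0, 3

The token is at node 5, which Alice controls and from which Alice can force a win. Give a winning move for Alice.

3

A0 = {2, 4}
A1: add {3} — 3 (Alice) has 3→4.
A2: add {5} — 5 (Alice) has 5→3.
A3 = A2; e.g. 0 (Bob) can still go to 1. Fixed point.
From 5, successor 3 is in the attractor (rank 1); the other successor 6 is not.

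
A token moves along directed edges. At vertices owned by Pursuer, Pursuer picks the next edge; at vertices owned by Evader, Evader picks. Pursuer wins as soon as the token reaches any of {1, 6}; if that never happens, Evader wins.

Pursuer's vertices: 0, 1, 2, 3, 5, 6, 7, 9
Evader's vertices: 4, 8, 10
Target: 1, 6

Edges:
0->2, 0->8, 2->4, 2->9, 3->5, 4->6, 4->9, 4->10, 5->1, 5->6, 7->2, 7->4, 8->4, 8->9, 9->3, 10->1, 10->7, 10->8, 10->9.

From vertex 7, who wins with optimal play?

A0 = {1, 6}
A1: add {5} — 5 (Pursuer) has 5→1.
A2: add {3} — 3 (Pursuer) has 3→5.
A3: add {9} — 9 (Pursuer) has 9→3.
A4: add {2} — 2 (Pursuer) has 2→9.
A5: add {0, 7} — 0 (Pursuer) has 0→2; 7 (Pursuer) has 7→2.
A6 = A5; e.g. 4 (Evader) can still go to 10. Fixed point.
7 ∈ A5, so Pursuer can force the target.

Pursuer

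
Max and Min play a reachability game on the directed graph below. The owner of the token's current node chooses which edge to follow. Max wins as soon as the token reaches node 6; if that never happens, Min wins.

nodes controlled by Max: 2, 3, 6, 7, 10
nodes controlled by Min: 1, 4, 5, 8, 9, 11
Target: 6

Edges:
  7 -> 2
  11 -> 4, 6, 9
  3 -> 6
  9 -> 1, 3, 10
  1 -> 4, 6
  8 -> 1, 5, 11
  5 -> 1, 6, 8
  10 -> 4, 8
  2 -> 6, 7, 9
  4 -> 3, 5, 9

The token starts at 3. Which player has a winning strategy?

A0 = {6}
A1: add {2, 3} — 2 (Max) has 2→6; 3 (Max) has 3→6.
3 ∈ A1, so Max can force the target.

Max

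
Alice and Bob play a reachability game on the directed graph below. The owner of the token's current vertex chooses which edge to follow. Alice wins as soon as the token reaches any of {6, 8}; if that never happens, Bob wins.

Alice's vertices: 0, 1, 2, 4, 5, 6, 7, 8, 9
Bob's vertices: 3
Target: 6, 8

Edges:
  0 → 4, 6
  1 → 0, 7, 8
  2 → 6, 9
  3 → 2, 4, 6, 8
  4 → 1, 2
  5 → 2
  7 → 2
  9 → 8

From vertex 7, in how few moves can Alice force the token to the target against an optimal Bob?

2

A0 = {6, 8}
A1: add {0, 1, 2, 9} — 0 (Alice) has 0→6; 1 (Alice) has 1→8; 2 (Alice) has 2→6; 9 (Alice) has 9→8.
A2: add {4, 5, 7} — 4 (Alice) has 4→1; 5 (Alice) has 5→2; 7 (Alice) has 7→2.
7 enters the attractor at level 2, so Alice can force the target in 2 moves from there.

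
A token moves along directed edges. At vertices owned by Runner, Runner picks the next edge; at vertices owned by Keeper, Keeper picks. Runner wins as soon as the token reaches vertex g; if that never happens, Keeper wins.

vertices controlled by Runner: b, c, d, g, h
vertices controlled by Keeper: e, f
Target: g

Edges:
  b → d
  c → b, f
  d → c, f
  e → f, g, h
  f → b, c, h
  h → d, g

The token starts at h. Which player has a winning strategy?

A0 = {g}
A1: add {h} — h (Runner) has h→g.
A2 = A1; e.g. b (Runner) has no edge into A1. Fixed point.
h ∈ A1, so Runner can force the target.

Runner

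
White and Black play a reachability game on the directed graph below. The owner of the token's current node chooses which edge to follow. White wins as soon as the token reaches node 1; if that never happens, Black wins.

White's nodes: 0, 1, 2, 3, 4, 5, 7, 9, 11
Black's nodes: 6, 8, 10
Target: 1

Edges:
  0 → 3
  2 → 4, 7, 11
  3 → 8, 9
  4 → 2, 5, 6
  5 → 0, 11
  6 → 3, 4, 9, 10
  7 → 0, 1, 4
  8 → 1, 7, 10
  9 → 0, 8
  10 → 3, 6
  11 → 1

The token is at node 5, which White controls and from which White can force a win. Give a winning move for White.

11

A0 = {1}
A1: add {7, 11} — 7 (White) has 7→1; 11 (White) has 11→1.
A2: add {2, 5} — 2 (White) has 2→7; 5 (White) has 5→11.
A3: add {4} — 4 (White) has 4→2.
A4 = A3; e.g. 0 (White) has no edge into A3. Fixed point.
From 5, successor 11 is in the attractor (rank 1); the other successor 0 is not.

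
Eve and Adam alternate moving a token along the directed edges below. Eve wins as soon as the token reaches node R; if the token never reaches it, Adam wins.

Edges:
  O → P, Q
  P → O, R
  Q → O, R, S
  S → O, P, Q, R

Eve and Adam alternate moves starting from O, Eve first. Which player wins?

Adam

Track states (vertex, player-to-move).
A0 = {(R,Eve), (R,Adam)}
A1: add {(P,Eve), (Q,Eve), (S,Eve)}.
A2: add {(O,Adam)}.
A3 = A2; e.g. (O,Eve) stays out. (O,Eve) never enters ⇒ Adam avoids the target.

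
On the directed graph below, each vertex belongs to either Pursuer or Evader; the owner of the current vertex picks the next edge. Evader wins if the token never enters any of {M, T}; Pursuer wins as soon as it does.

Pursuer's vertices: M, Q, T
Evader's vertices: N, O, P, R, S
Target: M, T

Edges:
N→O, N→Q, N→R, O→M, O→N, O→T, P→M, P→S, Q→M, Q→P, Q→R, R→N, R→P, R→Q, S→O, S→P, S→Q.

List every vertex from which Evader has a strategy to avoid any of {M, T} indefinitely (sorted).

A0 = {M, T}
A1: add {Q} — Q (Pursuer) has Q→M.
A2 = A1; e.g. N (Evader) can still go to O. Fixed point.
Pursuer's attractor = {M, Q, T}; Evader avoids the target exactly from the complement.

N, O, P, R, S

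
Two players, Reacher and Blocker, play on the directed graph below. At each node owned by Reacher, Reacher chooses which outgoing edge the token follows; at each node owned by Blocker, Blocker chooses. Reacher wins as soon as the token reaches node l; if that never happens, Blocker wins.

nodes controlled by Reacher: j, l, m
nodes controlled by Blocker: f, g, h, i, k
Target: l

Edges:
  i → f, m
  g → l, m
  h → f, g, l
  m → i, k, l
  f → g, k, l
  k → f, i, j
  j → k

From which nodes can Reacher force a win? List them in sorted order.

g, l, m

A0 = {l}
A1: add {m} — m (Reacher) has m→l.
A2: add {g} — g (Blocker): all of {l, m} already in.
A3 = A2; e.g. f (Blocker) can still go to k. Fixed point.
Reacher's winning region = {g, l, m}.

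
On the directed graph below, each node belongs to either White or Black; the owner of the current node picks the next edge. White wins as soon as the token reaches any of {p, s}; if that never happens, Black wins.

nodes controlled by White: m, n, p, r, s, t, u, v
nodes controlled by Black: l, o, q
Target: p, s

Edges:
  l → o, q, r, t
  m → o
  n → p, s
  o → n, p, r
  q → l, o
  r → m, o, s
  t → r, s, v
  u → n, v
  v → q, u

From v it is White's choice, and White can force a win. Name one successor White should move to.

A0 = {p, s}
A1: add {n, r, t} — n (White) has n→p; r (White) has r→s; t (White) has t→s.
A2: add {o, u} — o (Black): all of {n, p, r} already in; u (White) has u→n.
A3: add {m, v} — m (White) has m→o; v (White) has v→u.
A4 = A3; e.g. l (Black) can still go to q. Fixed point.
From v, successor u is in the attractor (rank 2); the other successor q is not.

u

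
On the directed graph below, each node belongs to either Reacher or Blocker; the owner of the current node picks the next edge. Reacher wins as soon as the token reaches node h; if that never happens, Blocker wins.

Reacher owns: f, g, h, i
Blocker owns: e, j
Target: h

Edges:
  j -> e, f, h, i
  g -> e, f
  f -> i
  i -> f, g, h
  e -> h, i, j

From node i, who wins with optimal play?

Reacher

A0 = {h}
A1: add {i} — i (Reacher) has i→h.
i ∈ A1, so Reacher can force the target.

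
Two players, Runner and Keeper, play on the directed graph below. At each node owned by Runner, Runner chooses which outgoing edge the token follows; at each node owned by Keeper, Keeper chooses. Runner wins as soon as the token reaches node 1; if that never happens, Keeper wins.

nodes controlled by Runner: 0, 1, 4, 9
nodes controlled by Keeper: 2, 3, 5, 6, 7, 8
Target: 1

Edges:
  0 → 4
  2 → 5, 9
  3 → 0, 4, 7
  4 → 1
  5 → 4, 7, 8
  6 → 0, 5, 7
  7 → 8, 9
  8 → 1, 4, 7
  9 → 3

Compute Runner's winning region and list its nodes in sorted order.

0, 1, 4

A0 = {1}
A1: add {4} — 4 (Runner) has 4→1.
A2: add {0} — 0 (Runner) has 0→4.
A3 = A2; e.g. 2 (Keeper) can still go to 5. Fixed point.
Runner's winning region = {0, 1, 4}.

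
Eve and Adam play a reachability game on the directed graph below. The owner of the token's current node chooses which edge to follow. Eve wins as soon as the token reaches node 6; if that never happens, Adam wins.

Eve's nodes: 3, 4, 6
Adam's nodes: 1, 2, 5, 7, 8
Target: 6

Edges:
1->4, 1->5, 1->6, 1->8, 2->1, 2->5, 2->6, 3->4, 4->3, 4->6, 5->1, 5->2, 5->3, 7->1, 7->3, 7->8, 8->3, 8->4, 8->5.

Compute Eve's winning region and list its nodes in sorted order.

3, 4, 6

A0 = {6}
A1: add {4} — 4 (Eve) has 4→6.
A2: add {3} — 3 (Eve) has 3→4.
A3 = A2; e.g. 1 (Adam) can still go to 5. Fixed point.
Eve's winning region = {3, 4, 6}.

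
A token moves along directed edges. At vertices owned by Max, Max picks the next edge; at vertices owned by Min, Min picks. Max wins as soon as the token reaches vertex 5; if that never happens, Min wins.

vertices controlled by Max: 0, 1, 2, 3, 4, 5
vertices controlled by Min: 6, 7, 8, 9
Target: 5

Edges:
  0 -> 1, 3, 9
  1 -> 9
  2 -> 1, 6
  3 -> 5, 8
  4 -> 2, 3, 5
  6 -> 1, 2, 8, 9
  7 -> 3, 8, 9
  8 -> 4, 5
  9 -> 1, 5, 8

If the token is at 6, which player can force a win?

A0 = {5}
A1: add {3, 4} — 3 (Max) has 3→5; 4 (Max) has 4→5.
A2: add {0, 8} — 0 (Max) has 0→3; 8 (Min): all of {4, 5} already in.
A3 = A2; e.g. 1 (Max) has no edge into A2. Fixed point.
6 never enters the attractor, so Min can avoid the target forever.

Min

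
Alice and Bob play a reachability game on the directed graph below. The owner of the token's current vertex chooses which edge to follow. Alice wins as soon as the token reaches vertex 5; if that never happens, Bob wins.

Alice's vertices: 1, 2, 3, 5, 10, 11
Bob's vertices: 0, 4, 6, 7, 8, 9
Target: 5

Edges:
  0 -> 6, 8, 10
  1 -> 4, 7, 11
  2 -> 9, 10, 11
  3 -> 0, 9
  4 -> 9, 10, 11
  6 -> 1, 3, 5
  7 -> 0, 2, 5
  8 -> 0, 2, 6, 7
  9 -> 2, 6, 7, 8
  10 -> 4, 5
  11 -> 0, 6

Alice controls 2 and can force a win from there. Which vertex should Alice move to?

10

A0 = {5}
A1: add {10} — 10 (Alice) has 10→5.
A2: add {2} — 2 (Alice) has 2→10.
A3 = A2; e.g. 0 (Bob) can still go to 6. Fixed point.
From 2, successor 10 is in the attractor (rank 1); the other successors 9, 11 are not.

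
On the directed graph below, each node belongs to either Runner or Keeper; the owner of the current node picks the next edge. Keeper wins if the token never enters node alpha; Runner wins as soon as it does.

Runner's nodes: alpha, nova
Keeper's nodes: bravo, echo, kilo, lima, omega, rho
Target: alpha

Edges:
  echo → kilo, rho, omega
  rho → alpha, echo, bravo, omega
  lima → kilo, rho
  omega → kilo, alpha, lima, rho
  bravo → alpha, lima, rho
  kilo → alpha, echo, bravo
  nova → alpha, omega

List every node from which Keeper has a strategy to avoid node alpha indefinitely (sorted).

A0 = {alpha}
A1: add {nova} — nova (Runner) has nova→alpha.
A2 = A1; e.g. kilo (Keeper) can still go to echo. Fixed point.
Runner's attractor = {alpha, nova}; Keeper avoids the target exactly from the complement.

bravo, echo, kilo, lima, omega, rho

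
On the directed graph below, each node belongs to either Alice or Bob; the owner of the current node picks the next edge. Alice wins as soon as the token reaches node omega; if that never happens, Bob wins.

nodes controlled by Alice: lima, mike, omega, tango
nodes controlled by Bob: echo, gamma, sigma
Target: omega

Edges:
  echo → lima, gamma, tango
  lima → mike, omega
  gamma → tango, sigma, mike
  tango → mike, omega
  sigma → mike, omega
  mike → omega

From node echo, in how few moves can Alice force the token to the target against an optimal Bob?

A0 = {omega}
A1: add {lima, mike, tango} — lima (Alice) has lima→omega; tango (Alice) has tango→omega; mike (Alice) has mike→omega.
A2: add {sigma} — sigma (Bob): all of {mike, omega} already in.
A3: add {gamma} — gamma (Bob): all of {tango, sigma, mike} already in.
A4: add {echo} — echo (Bob): all of {lima, gamma, tango} already in.
A4 = all vertices. Fixed point.
echo enters the attractor at level 4, so Alice can force the target in 4 moves from there.

4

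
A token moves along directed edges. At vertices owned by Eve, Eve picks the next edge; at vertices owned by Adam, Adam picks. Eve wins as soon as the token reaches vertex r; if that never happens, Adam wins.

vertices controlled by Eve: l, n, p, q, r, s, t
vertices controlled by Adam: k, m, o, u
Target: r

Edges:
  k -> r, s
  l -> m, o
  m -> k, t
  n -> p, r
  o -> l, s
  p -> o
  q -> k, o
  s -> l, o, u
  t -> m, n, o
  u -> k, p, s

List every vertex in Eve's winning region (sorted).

A0 = {r}
A1: add {n} — n (Eve) has n→r.
A2: add {t} — t (Eve) has t→n.
A3 = A2; e.g. k (Adam) can still go to s. Fixed point.
Eve's winning region = {n, r, t}.

n, r, t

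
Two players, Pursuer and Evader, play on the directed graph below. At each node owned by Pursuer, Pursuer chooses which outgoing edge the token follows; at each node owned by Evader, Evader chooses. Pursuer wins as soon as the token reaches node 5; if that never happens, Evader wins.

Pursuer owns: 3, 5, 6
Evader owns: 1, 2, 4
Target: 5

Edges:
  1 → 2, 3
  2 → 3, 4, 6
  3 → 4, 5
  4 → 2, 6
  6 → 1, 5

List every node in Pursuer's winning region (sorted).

3, 5, 6

A0 = {5}
A1: add {3, 6} — 3 (Pursuer) has 3→5; 6 (Pursuer) has 6→5.
A2 = A1; e.g. 1 (Evader) can still go to 2. Fixed point.
Pursuer's winning region = {3, 5, 6}.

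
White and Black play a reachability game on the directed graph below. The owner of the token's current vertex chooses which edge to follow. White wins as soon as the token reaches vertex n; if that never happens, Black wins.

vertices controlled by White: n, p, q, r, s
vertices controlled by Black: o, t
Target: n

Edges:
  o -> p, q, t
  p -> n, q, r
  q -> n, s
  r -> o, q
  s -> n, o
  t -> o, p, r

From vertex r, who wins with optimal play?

White

A0 = {n}
A1: add {p, q, s} — p (White) has p→n; q (White) has q→n; s (White) has s→n.
A2: add {r} — r (White) has r→q.
A3 = A2; e.g. o (Black) can still go to t. Fixed point.
r ∈ A2, so White can force the target.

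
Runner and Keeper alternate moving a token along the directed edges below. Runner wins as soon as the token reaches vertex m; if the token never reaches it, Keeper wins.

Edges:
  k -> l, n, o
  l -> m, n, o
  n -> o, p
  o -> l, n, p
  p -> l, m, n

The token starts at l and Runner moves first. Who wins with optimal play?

Track states (vertex, player-to-move).
A0 = {(m,Runner), (m,Keeper)}
A1: add {(l,Runner), (p,Runner)}.
(l,Runner) ∈ A1 ⇒ Runner forces the target.

Runner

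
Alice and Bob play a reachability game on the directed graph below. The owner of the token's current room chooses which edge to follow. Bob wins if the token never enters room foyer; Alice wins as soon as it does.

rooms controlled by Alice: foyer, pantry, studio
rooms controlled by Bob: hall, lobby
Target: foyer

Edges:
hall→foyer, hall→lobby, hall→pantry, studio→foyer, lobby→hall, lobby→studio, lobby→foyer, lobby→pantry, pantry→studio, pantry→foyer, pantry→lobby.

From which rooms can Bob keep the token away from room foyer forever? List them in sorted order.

hall, lobby

A0 = {foyer}
A1: add {pantry, studio} — studio (Alice) has studio→foyer; pantry (Alice) has pantry→foyer.
A2 = A1; e.g. hall (Bob) can still go to lobby. Fixed point.
Alice's attractor = {foyer, pantry, studio}; Bob avoids the target exactly from the complement.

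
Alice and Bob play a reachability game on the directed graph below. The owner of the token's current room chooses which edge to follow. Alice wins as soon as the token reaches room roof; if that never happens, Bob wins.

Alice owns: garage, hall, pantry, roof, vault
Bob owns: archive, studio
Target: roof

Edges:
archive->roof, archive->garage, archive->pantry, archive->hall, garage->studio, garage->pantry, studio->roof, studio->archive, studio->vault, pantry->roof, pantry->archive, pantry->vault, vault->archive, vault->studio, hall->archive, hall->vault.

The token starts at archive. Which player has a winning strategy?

Bob

A0 = {roof}
A1: add {pantry} — pantry (Alice) has pantry→roof.
A2: add {garage} — garage (Alice) has garage→pantry.
A3 = A2; e.g. archive (Bob) can still go to hall. Fixed point.
archive never enters the attractor, so Bob can avoid the target forever.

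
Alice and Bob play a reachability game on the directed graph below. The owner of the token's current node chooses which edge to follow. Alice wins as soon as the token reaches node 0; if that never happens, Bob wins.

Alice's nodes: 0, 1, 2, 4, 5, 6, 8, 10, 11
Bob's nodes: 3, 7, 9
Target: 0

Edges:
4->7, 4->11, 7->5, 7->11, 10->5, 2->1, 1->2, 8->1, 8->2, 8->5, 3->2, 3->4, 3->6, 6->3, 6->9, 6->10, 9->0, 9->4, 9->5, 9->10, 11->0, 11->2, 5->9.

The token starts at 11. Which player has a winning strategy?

A0 = {0}
A1: add {11} — 11 (Alice) has 11→0.
11 ∈ A1, so Alice can force the target.

Alice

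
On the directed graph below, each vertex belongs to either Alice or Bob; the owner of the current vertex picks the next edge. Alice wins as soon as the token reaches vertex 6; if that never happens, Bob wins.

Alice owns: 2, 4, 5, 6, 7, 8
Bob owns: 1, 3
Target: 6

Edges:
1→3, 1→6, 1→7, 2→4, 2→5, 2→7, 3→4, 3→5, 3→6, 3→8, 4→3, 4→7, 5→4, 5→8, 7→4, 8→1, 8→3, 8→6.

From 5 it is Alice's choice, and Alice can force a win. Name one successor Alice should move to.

8

A0 = {6}
A1: add {8} — 8 (Alice) has 8→6.
A2: add {5} — 5 (Alice) has 5→8.
A3: add {2} — 2 (Alice) has 2→5.
A4 = A3; e.g. 1 (Bob) can still go to 3. Fixed point.
From 5, successor 8 is in the attractor (rank 1); the other successor 4 is not.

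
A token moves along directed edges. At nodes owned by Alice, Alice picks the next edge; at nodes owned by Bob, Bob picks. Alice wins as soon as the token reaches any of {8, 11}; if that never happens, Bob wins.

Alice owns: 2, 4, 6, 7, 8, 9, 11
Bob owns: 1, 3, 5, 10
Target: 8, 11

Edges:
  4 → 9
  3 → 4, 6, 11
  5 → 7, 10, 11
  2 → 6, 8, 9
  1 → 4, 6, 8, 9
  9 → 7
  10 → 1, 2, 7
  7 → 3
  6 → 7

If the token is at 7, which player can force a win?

A0 = {8, 11}
A1: add {2} — 2 (Alice) has 2→8.
A2 = A1; e.g. 1 (Bob) can still go to 4. Fixed point.
7 never enters the attractor, so Bob can avoid the target forever.

Bob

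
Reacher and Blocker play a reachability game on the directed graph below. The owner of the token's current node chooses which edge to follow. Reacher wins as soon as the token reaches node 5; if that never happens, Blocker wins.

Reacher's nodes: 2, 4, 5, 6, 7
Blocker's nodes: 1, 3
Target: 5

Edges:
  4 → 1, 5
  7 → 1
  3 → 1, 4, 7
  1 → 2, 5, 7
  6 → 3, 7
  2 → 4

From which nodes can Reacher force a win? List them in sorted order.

2, 4, 5

A0 = {5}
A1: add {4} — 4 (Reacher) has 4→5.
A2: add {2} — 2 (Reacher) has 2→4.
A3 = A2; e.g. 1 (Blocker) can still go to 7. Fixed point.
Reacher's winning region = {2, 4, 5}.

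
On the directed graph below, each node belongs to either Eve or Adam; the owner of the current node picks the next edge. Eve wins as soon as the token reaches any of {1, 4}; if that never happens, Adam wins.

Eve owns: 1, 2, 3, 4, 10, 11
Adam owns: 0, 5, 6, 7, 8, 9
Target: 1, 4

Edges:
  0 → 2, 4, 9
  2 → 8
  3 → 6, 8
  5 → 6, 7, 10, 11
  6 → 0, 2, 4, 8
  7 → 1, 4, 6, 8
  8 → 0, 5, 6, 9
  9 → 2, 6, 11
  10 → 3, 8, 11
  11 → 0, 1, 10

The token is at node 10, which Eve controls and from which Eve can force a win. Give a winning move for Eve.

A0 = {1, 4}
A1: add {11} — 11 (Eve) has 11→1.
A2: add {10} — 10 (Eve) has 10→11.
A3 = A2; e.g. 0 (Adam) can still go to 2. Fixed point.
From 10, successor 11 is in the attractor (rank 1); the other successors 3, 8 are not.

11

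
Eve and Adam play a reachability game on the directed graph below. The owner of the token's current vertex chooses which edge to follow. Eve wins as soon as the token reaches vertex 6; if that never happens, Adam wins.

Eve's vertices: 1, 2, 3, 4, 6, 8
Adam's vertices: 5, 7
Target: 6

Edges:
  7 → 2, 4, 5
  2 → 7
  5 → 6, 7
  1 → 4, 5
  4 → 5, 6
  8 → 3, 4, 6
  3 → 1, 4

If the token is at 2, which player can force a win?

Adam

A0 = {6}
A1: add {4, 8} — 4 (Eve) has 4→6; 8 (Eve) has 8→6.
A2: add {1, 3} — 1 (Eve) has 1→4; 3 (Eve) has 3→4.
A3 = A2; e.g. 2 (Eve) has no edge into A2. Fixed point.
2 never enters the attractor, so Adam can avoid the target forever.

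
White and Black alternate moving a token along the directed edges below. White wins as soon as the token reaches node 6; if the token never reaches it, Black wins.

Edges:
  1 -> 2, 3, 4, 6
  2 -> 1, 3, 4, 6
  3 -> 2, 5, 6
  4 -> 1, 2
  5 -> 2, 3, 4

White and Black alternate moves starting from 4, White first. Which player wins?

Track states (vertex, player-to-move).
A0 = {(6,White), (6,Black)}
A1: add {(1,White), (2,White), (3,White)}.
A2: add {(4,Black)}.
A3: add {(5,White)}.
A4: add {(3,Black)}.
A5 = A4; e.g. (1,Black) stays out. (4,White) never enters ⇒ Black avoids the target.

Black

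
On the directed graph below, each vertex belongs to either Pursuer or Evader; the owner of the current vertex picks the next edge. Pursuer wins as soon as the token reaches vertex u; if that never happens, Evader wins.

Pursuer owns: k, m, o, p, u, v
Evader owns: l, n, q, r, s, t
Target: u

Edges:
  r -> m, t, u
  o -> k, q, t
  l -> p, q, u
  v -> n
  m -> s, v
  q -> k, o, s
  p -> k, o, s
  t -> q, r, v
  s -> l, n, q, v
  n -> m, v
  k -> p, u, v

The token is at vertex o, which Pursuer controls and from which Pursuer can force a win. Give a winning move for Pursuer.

k

A0 = {u}
A1: add {k} — k (Pursuer) has k→u.
A2: add {o, p} — o (Pursuer) has o→k; p (Pursuer) has p→k.
A3 = A2; e.g. l (Evader) can still go to q. Fixed point.
From o, successor k is in the attractor (rank 1); the other successors q, t are not.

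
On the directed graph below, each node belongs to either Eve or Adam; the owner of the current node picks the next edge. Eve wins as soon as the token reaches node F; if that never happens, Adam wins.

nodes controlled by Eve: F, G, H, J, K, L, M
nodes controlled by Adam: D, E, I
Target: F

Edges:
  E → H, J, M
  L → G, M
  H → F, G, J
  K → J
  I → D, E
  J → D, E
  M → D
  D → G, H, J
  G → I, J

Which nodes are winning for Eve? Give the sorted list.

A0 = {F}
A1: add {H} — H (Eve) has H→F.
A2 = A1; e.g. D (Adam) can still go to G. Fixed point.
Eve's winning region = {F, H}.

F, H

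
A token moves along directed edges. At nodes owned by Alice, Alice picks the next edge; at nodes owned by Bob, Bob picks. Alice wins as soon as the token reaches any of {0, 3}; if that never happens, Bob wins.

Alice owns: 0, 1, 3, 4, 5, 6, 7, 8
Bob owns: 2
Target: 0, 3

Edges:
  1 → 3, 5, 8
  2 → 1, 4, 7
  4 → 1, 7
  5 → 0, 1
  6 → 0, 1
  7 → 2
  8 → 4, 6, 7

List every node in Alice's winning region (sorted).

A0 = {0, 3}
A1: add {1, 5, 6} — 1 (Alice) has 1→3; 5 (Alice) has 5→0; 6 (Alice) has 6→0.
A2: add {4, 8} — 4 (Alice) has 4→1; 8 (Alice) has 8→6.
A3 = A2; e.g. 2 (Bob) can still go to 7. Fixed point.
Alice's winning region = {0, 1, 3, 4, 5, 6, 8}.

0, 1, 3, 4, 5, 6, 8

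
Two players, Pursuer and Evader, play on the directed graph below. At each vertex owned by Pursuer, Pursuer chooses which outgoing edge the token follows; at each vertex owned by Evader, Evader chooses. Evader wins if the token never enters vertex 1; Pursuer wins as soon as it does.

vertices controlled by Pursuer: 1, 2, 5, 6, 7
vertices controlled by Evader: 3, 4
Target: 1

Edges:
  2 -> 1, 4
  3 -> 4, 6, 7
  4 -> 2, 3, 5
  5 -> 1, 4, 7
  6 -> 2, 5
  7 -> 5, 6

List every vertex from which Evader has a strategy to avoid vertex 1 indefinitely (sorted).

3, 4

A0 = {1}
A1: add {2, 5} — 2 (Pursuer) has 2→1; 5 (Pursuer) has 5→1.
A2: add {6, 7} — 6 (Pursuer) has 6→2; 7 (Pursuer) has 7→5.
A3 = A2; e.g. 3 (Evader) can still go to 4. Fixed point.
Pursuer's attractor = {1, 2, 5, 6, 7}; Evader avoids the target exactly from the complement.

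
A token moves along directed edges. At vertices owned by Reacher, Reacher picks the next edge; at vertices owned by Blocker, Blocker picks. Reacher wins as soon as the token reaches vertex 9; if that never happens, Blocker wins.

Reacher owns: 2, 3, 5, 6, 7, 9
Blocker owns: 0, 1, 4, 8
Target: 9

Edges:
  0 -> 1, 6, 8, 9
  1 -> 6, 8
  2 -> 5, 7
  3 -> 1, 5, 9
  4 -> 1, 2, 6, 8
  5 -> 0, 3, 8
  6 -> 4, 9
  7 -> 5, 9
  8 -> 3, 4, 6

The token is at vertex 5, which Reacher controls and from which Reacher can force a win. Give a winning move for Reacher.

A0 = {9}
A1: add {3, 6, 7} — 3 (Reacher) has 3→9; 6 (Reacher) has 6→9; 7 (Reacher) has 7→9.
A2: add {2, 5} — 2 (Reacher) has 2→7; 5 (Reacher) has 5→3.
A3 = A2; e.g. 0 (Blocker) can still go to 1. Fixed point.
From 5, successor 3 is in the attractor (rank 1); the other successors 0, 8 are not.

3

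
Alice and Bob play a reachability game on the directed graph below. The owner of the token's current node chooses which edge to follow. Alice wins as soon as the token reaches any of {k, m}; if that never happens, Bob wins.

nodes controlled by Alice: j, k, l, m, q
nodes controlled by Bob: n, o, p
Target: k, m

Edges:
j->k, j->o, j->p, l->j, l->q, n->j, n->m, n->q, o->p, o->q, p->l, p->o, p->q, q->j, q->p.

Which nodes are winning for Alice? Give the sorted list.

j, k, l, m, n, q

A0 = {k, m}
A1: add {j} — j (Alice) has j→k.
A2: add {l, q} — l (Alice) has l→j; q (Alice) has q→j.
A3: add {n} — n (Bob): all of {j, m, q} already in.
A4 = A3; e.g. o (Bob) can still go to p. Fixed point.
Alice's winning region = {j, k, l, m, n, q}.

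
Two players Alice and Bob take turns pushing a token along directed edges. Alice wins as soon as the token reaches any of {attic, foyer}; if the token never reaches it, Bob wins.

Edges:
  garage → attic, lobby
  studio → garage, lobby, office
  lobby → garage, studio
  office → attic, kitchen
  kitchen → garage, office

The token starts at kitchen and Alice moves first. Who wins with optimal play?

Track states (vertex, player-to-move).
A0 = {(foyer,Alice), (foyer,Bob), (attic,Alice), (attic,Bob)}
A1: add {(garage,Alice), (office,Alice)}.
A2: add {(kitchen,Bob)}.
A3 = A2; e.g. (garage,Bob) stays out. (kitchen,Alice) never enters ⇒ Bob avoids the target.

Bob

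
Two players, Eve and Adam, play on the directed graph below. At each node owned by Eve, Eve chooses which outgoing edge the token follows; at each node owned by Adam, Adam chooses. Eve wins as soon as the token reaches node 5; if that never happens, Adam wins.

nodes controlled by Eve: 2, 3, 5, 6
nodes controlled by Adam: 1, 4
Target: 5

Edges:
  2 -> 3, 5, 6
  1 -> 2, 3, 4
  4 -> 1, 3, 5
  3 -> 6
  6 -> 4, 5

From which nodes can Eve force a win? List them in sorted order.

A0 = {5}
A1: add {2, 6} — 2 (Eve) has 2→5; 6 (Eve) has 6→5.
A2: add {3} — 3 (Eve) has 3→6.
A3 = A2; e.g. 1 (Adam) can still go to 4. Fixed point.
Eve's winning region = {2, 3, 5, 6}.

2, 3, 5, 6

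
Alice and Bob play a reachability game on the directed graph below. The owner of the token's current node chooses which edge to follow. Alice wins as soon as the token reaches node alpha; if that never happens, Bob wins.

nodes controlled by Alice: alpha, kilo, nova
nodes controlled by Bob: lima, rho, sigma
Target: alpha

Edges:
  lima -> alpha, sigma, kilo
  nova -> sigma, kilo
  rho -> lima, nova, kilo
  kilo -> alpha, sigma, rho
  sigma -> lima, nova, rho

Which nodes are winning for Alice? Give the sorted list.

alpha, kilo, nova

A0 = {alpha}
A1: add {kilo} — kilo (Alice) has kilo→alpha.
A2: add {nova} — nova (Alice) has nova→kilo.
A3 = A2; e.g. sigma (Bob) can still go to lima. Fixed point.
Alice's winning region = {alpha, kilo, nova}.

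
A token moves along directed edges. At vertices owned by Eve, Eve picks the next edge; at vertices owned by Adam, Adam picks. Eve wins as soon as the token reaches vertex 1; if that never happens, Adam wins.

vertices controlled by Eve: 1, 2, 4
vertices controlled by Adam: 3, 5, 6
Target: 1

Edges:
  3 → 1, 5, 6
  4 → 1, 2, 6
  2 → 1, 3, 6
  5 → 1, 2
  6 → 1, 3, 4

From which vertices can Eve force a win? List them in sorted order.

1, 2, 4, 5

A0 = {1}
A1: add {2, 4} — 2 (Eve) has 2→1; 4 (Eve) has 4→1.
A2: add {5} — 5 (Adam): all of {1, 2} already in.
A3 = A2; e.g. 3 (Adam) can still go to 6. Fixed point.
Eve's winning region = {1, 2, 4, 5}.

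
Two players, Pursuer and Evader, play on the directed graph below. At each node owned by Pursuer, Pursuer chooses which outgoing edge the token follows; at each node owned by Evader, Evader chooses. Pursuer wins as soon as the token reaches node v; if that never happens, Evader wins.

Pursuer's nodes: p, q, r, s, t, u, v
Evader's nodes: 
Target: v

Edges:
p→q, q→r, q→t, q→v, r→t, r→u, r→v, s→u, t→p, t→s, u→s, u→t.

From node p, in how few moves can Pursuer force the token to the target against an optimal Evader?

A0 = {v}
A1: add {q, r} — q (Pursuer) has q→v; r (Pursuer) has r→v.
A2: add {p} — p (Pursuer) has p→q.
p enters the attractor at level 2, so Pursuer can force the target in 2 moves from there.

2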